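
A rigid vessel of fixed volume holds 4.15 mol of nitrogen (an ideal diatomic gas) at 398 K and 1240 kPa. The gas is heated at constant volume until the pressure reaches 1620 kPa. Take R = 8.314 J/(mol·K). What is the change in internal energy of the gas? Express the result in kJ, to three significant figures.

ΔU ≈ 10.5 kJ

Constant volume ⇒ W = 0, so Q = ΔU = nCᵥΔT with Cᵥ = 5R/2 = 20.79 J/(mol·K).
At constant V, T₂/T₁ = P₂/P₁ ⇒ ΔT = T₁(P₂/P₁ − 1) = 398·(1620/1240 − 1) = 122 K.
ΔU = (4.15)(20.79)(122) = 10521 J.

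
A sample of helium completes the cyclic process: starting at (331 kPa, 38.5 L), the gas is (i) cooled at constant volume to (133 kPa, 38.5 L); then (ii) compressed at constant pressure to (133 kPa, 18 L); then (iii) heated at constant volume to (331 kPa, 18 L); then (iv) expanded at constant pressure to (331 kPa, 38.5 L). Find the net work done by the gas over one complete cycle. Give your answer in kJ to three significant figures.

W_net ≈ 4.06 kJ

Constant-volume legs do no work.
W(ii) = (133)(18 − 38.5) = -2726 J; W(iv) = (331)(38.5 − 18) = 6786 J.
W_net = -2726 + 6786 = 4059 J (the clockwise enclosed area).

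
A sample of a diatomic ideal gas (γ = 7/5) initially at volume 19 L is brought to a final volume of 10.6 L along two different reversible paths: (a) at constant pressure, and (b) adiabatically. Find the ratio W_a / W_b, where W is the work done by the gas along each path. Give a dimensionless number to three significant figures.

Path (a) isobaric: W = P₁(V₂ − V₁) → W_a/(P₁V₁) = -0.4421.
Path (b) adiabatic: W = P₁V₁(1 − (V₁/V₂)^(γ−1))/(γ−1) → W_b/(P₁V₁) = -0.6573.
W_a / W_b = -0.4421 / -0.6573 = 0.6726.

W_a / W_b ≈ 0.673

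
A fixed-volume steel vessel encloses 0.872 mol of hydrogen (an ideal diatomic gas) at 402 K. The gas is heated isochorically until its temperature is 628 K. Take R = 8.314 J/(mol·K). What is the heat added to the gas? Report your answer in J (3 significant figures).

Constant volume ⇒ W = 0, so Q = ΔU = nCᵥΔT with Cᵥ = 5R/2 = 20.79 J/(mol·K).
ΔU = (0.872)(20.79)(628 − 402) = 4096 J.

Q ≈ 4100 J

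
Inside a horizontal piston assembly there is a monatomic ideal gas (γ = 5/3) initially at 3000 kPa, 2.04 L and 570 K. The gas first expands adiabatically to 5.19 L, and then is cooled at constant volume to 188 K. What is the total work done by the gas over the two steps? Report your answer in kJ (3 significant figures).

Step 1 (adiabatic): W = (P₁V₁ − P₂V₂)/(γ−1) = (6120 − 3284)/0.667 = 4254 J.
Step 2 (isochoric): W = 0 (constant volume).
W_total = 4254 + 0 = 4254 J.

W_total ≈ 4.25 kJ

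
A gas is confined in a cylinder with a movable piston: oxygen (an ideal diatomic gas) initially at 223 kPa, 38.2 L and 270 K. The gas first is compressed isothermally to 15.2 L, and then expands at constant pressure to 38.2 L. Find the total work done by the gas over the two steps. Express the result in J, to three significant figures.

W_total ≈ 5040 J

Step 1 (isothermal): W = P₁V₁ ln(V₂/V₁) = (8519) ln(15.2/38.2) = -7850 J.
After step 1: P = 560.4 kPa, V = 15.2 L, T = 270 K.
Step 2 (isobaric): W = PΔV = (560.4 kPa)(38.2 − 15.2 L) = 12890 J.
W_total = -7850 + 12890 = 5040 J.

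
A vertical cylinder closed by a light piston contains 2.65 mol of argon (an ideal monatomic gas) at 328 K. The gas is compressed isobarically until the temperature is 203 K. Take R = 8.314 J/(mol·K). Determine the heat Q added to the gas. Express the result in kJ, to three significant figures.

Isobaric: W = nRΔT = (2.65)(8.314)(-125) = -2754 J.
ΔU = nCᵥΔT with Cᵥ = 3R/2: ΔU = (2.65)(12.47)(-125) = -4131 J.
Q = ΔU + W = -4131 − 2754 = -6885 J.

Q ≈ -6.89 kJ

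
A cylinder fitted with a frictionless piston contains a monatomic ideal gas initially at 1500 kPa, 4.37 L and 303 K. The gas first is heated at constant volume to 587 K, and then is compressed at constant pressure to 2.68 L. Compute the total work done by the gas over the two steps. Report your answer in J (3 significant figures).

W_total ≈ -4910 J

Step 1 (isochoric): W = 0 (constant volume).
After step 1: P = 2906 kPa (V unchanged).
Step 2 (isobaric): W = PΔV = (2906 kPa)(2.68 − 4.37 L) = -4911 J.
W_total = 0 − 4911 = -4911 J.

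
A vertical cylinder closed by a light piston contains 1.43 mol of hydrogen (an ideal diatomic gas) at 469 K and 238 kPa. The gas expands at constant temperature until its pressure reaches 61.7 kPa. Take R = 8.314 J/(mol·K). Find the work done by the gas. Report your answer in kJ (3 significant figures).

Isothermal process: W = nRT ln(V₂/V₁) = nRT ln(P₁/P₂).
W = (1.43)(8.314)(469) × ln(238/61.7)
  = 5576 × ln(3.857) = 5576 × 1.35
W_by_gas = 7527 J.

W ≈ 7.53 kJ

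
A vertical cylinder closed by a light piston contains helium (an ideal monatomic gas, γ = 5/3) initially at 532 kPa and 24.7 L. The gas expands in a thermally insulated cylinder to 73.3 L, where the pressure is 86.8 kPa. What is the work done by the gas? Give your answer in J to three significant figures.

W ≈ 10200 J

Adiabatic: W = (P₁V₁ − P₂V₂)/(γ − 1) with γ = 5/3.
P₁V₁ = 13140 J, P₂V₂ = 6362 J.
W = (13140 − 6362) / 0.6667 = 10167 J.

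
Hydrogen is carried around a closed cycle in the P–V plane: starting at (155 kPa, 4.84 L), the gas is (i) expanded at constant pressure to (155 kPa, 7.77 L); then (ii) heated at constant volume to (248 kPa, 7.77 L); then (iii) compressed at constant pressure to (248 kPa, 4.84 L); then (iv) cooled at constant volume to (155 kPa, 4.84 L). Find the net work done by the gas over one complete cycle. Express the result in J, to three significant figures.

W_net ≈ -272 J

Constant-volume legs do no work.
W(i) = (155)(7.77 − 4.84) = 454.1 J; W(iii) = (248)(4.84 − 7.77) = -726.6 J.
W_net = 454.1 − 726.6 = -272.5 J (the counter-clockwise enclosed area).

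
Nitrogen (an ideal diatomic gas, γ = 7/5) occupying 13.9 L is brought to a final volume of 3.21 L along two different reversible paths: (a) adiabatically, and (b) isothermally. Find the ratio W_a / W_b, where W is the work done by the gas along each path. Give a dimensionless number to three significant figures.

W_a / W_b ≈ 1.36

Path (a) adiabatic: W = P₁V₁(1 − (V₁/V₂)^(γ−1))/(γ−1) → W_a/(P₁V₁) = -1.993.
Path (b) isothermal: W = P₁V₁ ln(V₂/V₁) → W_b/(P₁V₁) = -1.466.
W_a / W_b = -1.993 / -1.466 = 1.36.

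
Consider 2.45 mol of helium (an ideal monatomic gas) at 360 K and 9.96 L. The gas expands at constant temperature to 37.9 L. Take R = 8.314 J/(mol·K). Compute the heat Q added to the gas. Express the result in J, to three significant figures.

Isothermal ⇒ ΔU = 0, so Q = W = nRT ln(V₂/V₁).
Q = (2.45)(8.314)(360) ln(37.9/9.96) = 7333 × 1.336 = 9800 J.

Q ≈ 9800 J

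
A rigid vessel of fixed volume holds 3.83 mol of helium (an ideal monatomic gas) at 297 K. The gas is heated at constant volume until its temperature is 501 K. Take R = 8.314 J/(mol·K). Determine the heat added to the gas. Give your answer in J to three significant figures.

Constant volume ⇒ W = 0, so Q = ΔU = nCᵥΔT with Cᵥ = 3R/2 = 12.47 J/(mol·K).
ΔU = (3.83)(12.47)(501 − 297) = 9744 J.

Q ≈ 9740 J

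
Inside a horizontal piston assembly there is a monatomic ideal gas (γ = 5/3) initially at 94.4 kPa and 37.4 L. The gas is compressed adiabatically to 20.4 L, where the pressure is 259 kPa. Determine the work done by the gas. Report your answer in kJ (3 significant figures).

Adiabatic: W = (P₁V₁ − P₂V₂)/(γ − 1) with γ = 5/3.
P₁V₁ = 3531 J, P₂V₂ = 5284 J.
W = (3531 − 5284) / 0.6667 = -2630 J.

W ≈ -2.63 kJ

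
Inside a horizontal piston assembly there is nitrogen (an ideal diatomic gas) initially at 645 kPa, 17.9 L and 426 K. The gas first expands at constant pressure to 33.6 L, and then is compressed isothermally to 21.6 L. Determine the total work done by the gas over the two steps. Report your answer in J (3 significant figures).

W_total ≈ 551 J

Step 1 (isobaric): W = PΔV = (645 kPa)(33.6 − 17.9 L) = 10127 J.
After step 1: P = 645 kPa, V = 33.6 L, T = 799.6 K.
Step 2 (isothermal): W = P₁V₁ ln(V₂/V₁) = (21672) ln(21.6/33.6) = -9575 J.
W_total = 10127 − 9575 = 551.1 J.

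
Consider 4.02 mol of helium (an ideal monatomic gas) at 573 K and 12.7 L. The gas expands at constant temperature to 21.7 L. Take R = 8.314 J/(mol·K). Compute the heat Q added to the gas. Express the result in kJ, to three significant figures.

Isothermal ⇒ ΔU = 0, so Q = W = nRT ln(V₂/V₁).
Q = (4.02)(8.314)(573) ln(21.7/12.7) = 19151 × 0.5357 = 10259 J.

Q ≈ 10.3 kJ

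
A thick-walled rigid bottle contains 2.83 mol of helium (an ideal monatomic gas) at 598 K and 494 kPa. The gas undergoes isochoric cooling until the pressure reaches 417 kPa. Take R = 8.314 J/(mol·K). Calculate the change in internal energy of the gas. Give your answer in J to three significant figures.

ΔU ≈ -3290 J

Constant volume ⇒ W = 0, so Q = ΔU = nCᵥΔT with Cᵥ = 3R/2 = 12.47 J/(mol·K).
At constant V, T₂/T₁ = P₂/P₁ ⇒ ΔT = T₁(P₂/P₁ − 1) = 598·(417/494 − 1) = -93.21 K.
ΔU = (2.83)(12.47)(-93.21) = -3290 J.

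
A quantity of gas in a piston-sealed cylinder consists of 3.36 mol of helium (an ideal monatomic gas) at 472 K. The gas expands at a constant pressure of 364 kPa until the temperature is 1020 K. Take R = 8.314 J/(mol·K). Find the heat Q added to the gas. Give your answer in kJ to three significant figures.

Q ≈ 38.3 kJ

Isobaric: W = nRΔT = (3.36)(8.314)(548) = 15308 J.
ΔU = nCᵥΔT with Cᵥ = 3R/2: ΔU = (3.36)(12.47)(548) = 22963 J.
Q = ΔU + W = 22963 + 15308 = 38271 J.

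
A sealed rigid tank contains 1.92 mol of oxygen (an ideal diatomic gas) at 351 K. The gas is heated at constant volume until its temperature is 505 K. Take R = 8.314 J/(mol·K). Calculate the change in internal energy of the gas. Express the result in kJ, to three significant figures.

ΔU ≈ 6.15 kJ

Constant volume ⇒ W = 0, so Q = ΔU = nCᵥΔT with Cᵥ = 5R/2 = 20.79 J/(mol·K).
ΔU = (1.92)(20.79)(505 − 351) = 6146 J.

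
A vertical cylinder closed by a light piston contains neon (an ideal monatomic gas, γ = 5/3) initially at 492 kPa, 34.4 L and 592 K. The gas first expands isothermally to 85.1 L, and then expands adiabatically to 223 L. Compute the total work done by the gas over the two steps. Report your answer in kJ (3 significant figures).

Step 1 (isothermal): W = P₁V₁ ln(V₂/V₁) = (16925) ln(85.1/34.4) = 15330 J.
After step 1: P = 198.9 kPa, V = 85.1 L, T = 592 K.
Step 2 (adiabatic): W = (P₁V₁ − P₂V₂)/(γ−1) = (16925 − 8904)/0.667 = 12031 J.
W_total = 15330 + 12031 = 27361 J.

W_total ≈ 27.4 kJ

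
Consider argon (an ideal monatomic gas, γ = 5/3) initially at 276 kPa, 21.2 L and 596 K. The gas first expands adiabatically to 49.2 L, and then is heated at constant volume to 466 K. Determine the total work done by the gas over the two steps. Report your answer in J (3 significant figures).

Step 1 (adiabatic): W = (P₁V₁ − P₂V₂)/(γ−1) = (5851 − 3338)/0.667 = 3770 J.
Step 2 (isochoric): W = 0 (constant volume).
W_total = 3770 + 0 = 3770 J.

W_total ≈ 3770 J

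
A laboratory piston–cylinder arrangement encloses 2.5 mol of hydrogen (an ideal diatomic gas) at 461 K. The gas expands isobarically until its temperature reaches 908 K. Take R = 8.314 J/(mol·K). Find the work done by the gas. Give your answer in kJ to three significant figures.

Isobaric: W = P ΔV = nR ΔT.
W = (2.5)(8.314)(908 − 461) = 9291 J.

W ≈ 9.29 kJ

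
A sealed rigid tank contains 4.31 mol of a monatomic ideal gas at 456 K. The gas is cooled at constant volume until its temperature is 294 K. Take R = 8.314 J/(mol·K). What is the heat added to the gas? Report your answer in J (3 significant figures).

Constant volume ⇒ W = 0, so Q = ΔU = nCᵥΔT with Cᵥ = 3R/2 = 12.47 J/(mol·K).
ΔU = (4.31)(12.47)(294 − 456) = -8708 J.

Q ≈ -8710 J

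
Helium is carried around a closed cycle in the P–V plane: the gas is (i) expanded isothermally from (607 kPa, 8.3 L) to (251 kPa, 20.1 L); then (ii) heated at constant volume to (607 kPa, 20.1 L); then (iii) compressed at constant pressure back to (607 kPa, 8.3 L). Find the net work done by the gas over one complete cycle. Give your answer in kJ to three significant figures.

W_net ≈ -2.71 kJ

Leg (i): W = PᵢVᵢ ln(V_f/Vᵢ) = (5038) ln(20.1/8.3) = 4456 J.
Leg (ii): W = 0.
Leg (iii): W = PΔV = (607)(8.3 − 20.1) = -7163 J.
W_net = 4456 − 7163 = -2707 J.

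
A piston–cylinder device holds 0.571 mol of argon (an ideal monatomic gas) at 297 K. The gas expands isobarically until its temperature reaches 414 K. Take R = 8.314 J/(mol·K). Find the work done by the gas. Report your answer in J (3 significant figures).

W ≈ 555 J

Isobaric: W = P ΔV = nR ΔT.
W = (0.571)(8.314)(414 − 297) = 555.4 J.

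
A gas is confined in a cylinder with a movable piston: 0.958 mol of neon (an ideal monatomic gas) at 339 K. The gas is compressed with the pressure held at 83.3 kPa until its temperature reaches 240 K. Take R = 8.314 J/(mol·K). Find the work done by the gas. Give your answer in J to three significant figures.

W ≈ -789 J

Isobaric: W = P ΔV = nR ΔT.
W = (0.958)(8.314)(240 − 339) = -788.5 J.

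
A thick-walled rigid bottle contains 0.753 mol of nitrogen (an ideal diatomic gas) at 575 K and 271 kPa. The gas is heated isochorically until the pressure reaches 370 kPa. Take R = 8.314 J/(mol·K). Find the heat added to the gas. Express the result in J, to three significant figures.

Constant volume ⇒ W = 0, so Q = ΔU = nCᵥΔT with Cᵥ = 5R/2 = 20.79 J/(mol·K).
At constant V, T₂/T₁ = P₂/P₁ ⇒ ΔT = T₁(P₂/P₁ − 1) = 575·(370/271 − 1) = 210.1 K.
ΔU = (0.753)(20.79)(210.1) = 3288 J.

Q ≈ 3290 J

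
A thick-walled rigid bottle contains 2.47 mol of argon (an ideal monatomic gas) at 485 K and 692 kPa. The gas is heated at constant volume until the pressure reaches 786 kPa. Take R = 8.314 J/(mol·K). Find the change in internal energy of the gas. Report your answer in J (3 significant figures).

ΔU ≈ 2030 J

Constant volume ⇒ W = 0, so Q = ΔU = nCᵥΔT with Cᵥ = 3R/2 = 12.47 J/(mol·K).
At constant V, T₂/T₁ = P₂/P₁ ⇒ ΔT = T₁(P₂/P₁ − 1) = 485·(786/692 − 1) = 65.88 K.
ΔU = (2.47)(12.47)(65.88) = 2029 J.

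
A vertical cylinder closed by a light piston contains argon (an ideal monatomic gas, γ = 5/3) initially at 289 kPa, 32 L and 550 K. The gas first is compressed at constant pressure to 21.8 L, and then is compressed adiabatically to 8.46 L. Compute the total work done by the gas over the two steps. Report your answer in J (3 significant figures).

W_total ≈ -11300 J

Step 1 (isobaric): W = PΔV = (289 kPa)(21.8 − 32 L) = -2948 J.
After step 1: P = 289 kPa, V = 21.8 L, T = 374.7 K.
Step 2 (adiabatic): W = (P₁V₁ − P₂V₂)/(γ−1) = (6300 − 11842)/0.667 = -8312 J.
W_total = -2948 − 8312 = -11260 J.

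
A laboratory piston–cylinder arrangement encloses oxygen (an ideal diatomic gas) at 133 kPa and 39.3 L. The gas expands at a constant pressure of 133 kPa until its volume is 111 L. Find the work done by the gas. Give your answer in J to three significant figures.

W ≈ 9540 J

Isobaric: W = P ΔV.
W = (133 kPa)(111 − 39.3 L) = (133)(71.7) = 9536 J.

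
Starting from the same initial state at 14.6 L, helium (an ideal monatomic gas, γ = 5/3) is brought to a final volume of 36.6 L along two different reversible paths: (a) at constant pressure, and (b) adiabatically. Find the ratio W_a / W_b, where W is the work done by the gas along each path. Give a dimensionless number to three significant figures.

Path (a) isobaric: W = P₁(V₂ − V₁) → W_a/(P₁V₁) = 1.507.
Path (b) adiabatic: W = P₁V₁(1 − (V₁/V₂)^(γ−1))/(γ−1) → W_b/(P₁V₁) = 0.6872.
W_a / W_b = 1.507 / 0.6872 = 2.193.

W_a / W_b ≈ 2.19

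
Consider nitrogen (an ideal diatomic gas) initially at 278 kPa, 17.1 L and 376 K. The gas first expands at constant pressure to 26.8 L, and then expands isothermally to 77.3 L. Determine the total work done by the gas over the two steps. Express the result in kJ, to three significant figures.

W_total ≈ 10.6 kJ

Step 1 (isobaric): W = PΔV = (278 kPa)(26.8 − 17.1 L) = 2697 J.
After step 1: P = 278 kPa, V = 26.8 L, T = 589.3 K.
Step 2 (isothermal): W = P₁V₁ ln(V₂/V₁) = (7450) ln(77.3/26.8) = 7892 J.
W_total = 2697 + 7892 = 10589 J.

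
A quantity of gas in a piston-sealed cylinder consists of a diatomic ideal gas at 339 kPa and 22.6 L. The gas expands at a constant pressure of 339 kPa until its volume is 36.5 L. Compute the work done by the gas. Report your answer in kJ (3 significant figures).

W ≈ 4.71 kJ

Isobaric: W = P ΔV.
W = (339 kPa)(36.5 − 22.6 L) = (339)(13.9) = 4712 J.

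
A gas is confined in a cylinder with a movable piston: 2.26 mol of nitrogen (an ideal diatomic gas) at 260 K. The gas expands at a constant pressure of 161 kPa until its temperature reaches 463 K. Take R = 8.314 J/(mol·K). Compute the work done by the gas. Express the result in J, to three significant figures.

Isobaric: W = P ΔV = nR ΔT.
W = (2.26)(8.314)(463 − 260) = 3814 J.

W ≈ 3810 J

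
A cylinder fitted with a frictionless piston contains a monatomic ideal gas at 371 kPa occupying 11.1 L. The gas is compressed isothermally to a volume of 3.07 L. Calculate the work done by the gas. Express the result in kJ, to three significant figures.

Isothermal: W = nRT ln(V₂/V₁) = P₁V₁ ln(V₂/V₁).
P₁V₁ = (371 kPa)(11.1 L) = 4118 J.
W = 4118 × ln(3.07/11.1) = 4118 × -1.285
W_by_gas = -5293 J.

W ≈ -5.29 kJ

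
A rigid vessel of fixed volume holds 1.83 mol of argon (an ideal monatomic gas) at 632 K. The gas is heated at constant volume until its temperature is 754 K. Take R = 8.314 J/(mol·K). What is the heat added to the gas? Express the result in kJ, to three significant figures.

Constant volume ⇒ W = 0, so Q = ΔU = nCᵥΔT with Cᵥ = 3R/2 = 12.47 J/(mol·K).
ΔU = (1.83)(12.47)(754 − 632) = 2784 J.

Q ≈ 2.78 kJ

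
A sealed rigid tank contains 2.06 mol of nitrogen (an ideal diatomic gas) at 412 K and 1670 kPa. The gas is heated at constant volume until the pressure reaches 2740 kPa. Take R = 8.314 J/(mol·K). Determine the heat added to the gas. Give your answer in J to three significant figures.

Q ≈ 11300 J

Constant volume ⇒ W = 0, so Q = ΔU = nCᵥΔT with Cᵥ = 5R/2 = 20.79 J/(mol·K).
At constant V, T₂/T₁ = P₂/P₁ ⇒ ΔT = T₁(P₂/P₁ − 1) = 412·(2740/1670 − 1) = 264 K.
ΔU = (2.06)(20.79)(264) = 11303 J.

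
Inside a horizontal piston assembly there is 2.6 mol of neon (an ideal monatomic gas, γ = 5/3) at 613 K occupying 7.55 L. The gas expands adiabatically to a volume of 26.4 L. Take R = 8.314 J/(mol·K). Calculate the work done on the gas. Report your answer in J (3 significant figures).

W ≈ -11200 J

Adiabatic: TV^(γ−1) = const with γ = 5/3.
T₂ = T₁ (V₁/V₂)^(γ−1) = 613 × (7.55/26.4)^0.667 = 613 × 0.4341 = 266.1 K.
W_by = nCᵥ(T₁ − T₂) = (2.6)(12.47)(613 − 266.1) = 11249 J.
Work on gas = −W_by = -11249 J.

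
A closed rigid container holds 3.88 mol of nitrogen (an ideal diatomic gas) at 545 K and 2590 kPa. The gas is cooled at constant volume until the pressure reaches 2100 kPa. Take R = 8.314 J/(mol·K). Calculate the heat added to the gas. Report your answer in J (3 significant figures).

Q ≈ -8320 J

Constant volume ⇒ W = 0, so Q = ΔU = nCᵥΔT with Cᵥ = 5R/2 = 20.79 J/(mol·K).
At constant V, T₂/T₁ = P₂/P₁ ⇒ ΔT = T₁(P₂/P₁ − 1) = 545·(2100/2590 − 1) = -103.1 K.
ΔU = (3.88)(20.79)(-103.1) = -8315 J.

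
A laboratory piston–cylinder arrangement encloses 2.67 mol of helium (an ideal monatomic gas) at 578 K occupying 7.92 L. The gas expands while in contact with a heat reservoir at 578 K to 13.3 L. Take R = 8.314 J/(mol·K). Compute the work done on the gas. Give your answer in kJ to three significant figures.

W ≈ -6.65 kJ

Isothermal: W = nRT ln(V₂/V₁).
W = (2.67)(8.314)(578) × ln(13.3/7.92)
  = 12831 × 0.5184
W_by_gas = 6651 J; work on gas = −W_by = -6651 J.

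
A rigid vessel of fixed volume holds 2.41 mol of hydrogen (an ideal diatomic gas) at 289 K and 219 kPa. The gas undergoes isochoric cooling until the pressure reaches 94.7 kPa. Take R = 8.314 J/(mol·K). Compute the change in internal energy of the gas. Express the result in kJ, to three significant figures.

Constant volume ⇒ W = 0, so Q = ΔU = nCᵥΔT with Cᵥ = 5R/2 = 20.79 J/(mol·K).
At constant V, T₂/T₁ = P₂/P₁ ⇒ ΔT = T₁(P₂/P₁ − 1) = 289·(94.7/219 − 1) = -164 K.
ΔU = (2.41)(20.79)(-164) = -8217 J.

ΔU ≈ -8.22 kJ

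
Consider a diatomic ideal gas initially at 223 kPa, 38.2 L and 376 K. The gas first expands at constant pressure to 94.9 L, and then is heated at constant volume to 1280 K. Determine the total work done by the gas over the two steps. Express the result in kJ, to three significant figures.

W_total ≈ 12.6 kJ

Step 1 (isobaric): W = PΔV = (223 kPa)(94.9 − 38.2 L) = 12644 J.
Step 2 (isochoric): W = 0 (constant volume).
W_total = 12644 + 0 = 12644 J.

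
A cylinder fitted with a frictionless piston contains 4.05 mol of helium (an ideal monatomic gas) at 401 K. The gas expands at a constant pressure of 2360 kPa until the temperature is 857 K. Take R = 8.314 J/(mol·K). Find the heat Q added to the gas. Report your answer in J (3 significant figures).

Q ≈ 38400 J

Isobaric: W = nRΔT = (4.05)(8.314)(456) = 15354 J.
ΔU = nCᵥΔT with Cᵥ = 3R/2: ΔU = (4.05)(12.47)(456) = 23031 J.
Q = ΔU + W = 23031 + 15354 = 38386 J.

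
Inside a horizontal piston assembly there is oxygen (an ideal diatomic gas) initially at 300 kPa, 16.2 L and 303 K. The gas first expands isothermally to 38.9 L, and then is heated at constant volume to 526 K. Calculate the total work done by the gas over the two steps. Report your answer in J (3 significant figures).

Step 1 (isothermal): W = P₁V₁ ln(V₂/V₁) = (4860) ln(38.9/16.2) = 4257 J.
Step 2 (isochoric): W = 0 (constant volume).
W_total = 4257 + 0 = 4257 J.

W_total ≈ 4260 J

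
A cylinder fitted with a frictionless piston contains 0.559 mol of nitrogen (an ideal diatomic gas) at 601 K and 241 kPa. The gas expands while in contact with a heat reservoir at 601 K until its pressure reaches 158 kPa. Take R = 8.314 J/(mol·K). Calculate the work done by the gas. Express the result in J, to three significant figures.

W ≈ 1180 J

Isothermal process: W = nRT ln(V₂/V₁) = nRT ln(P₁/P₂).
W = (0.559)(8.314)(601) × ln(241/158)
  = 2793 × ln(1.525) = 2793 × 0.4222
W_by_gas = 1179 J.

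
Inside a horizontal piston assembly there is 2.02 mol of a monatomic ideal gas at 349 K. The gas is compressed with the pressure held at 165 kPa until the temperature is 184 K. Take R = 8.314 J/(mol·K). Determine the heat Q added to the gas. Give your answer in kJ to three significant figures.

Q ≈ -6.93 kJ

Isobaric: W = nRΔT = (2.02)(8.314)(-165) = -2771 J.
ΔU = nCᵥΔT with Cᵥ = 3R/2: ΔU = (2.02)(12.47)(-165) = -4157 J.
Q = ΔU + W = -4157 − 2771 = -6928 J.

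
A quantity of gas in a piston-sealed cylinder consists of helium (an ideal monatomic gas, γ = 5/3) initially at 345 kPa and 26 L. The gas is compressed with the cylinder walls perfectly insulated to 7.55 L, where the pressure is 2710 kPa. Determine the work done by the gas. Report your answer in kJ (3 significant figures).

W ≈ -17.2 kJ

Adiabatic: W = (P₁V₁ − P₂V₂)/(γ − 1) with γ = 5/3.
P₁V₁ = 8970 J, P₂V₂ = 20460 J.
W = (8970 − 20460) / 0.6667 = -17236 J.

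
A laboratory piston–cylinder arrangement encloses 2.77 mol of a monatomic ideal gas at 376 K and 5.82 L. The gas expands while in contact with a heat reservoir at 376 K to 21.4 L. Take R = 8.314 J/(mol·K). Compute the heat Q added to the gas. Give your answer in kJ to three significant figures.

Q ≈ 11.3 kJ

Isothermal ⇒ ΔU = 0, so Q = W = nRT ln(V₂/V₁).
Q = (2.77)(8.314)(376) ln(21.4/5.82) = 8659 × 1.302 = 11275 J.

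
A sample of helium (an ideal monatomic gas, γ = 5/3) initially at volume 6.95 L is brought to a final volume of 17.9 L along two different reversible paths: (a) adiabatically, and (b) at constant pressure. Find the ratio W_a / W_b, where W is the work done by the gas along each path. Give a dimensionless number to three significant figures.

Path (a) adiabatic: W = P₁V₁(1 − (V₁/V₂)^(γ−1))/(γ−1) → W_a/(P₁V₁) = 0.7017.
Path (b) isobaric: W = P₁(V₂ − V₁) → W_b/(P₁V₁) = 1.576.
W_a / W_b = 0.7017 / 1.576 = 0.4454.

W_a / W_b ≈ 0.445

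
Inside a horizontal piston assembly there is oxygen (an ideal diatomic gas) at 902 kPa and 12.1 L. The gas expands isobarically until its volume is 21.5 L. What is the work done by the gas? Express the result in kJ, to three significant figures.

W ≈ 8.48 kJ

Isobaric: W = P ΔV.
W = (902 kPa)(21.5 − 12.1 L) = (902)(9.4) = 8479 J.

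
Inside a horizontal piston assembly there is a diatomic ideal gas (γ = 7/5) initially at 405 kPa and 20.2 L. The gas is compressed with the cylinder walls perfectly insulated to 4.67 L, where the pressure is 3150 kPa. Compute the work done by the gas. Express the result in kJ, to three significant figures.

W ≈ -16.3 kJ

Adiabatic: W = (P₁V₁ − P₂V₂)/(γ − 1) with γ = 7/5.
P₁V₁ = 8181 J, P₂V₂ = 14710 J.
W = (8181 − 14710) / 0.4 = -16324 J.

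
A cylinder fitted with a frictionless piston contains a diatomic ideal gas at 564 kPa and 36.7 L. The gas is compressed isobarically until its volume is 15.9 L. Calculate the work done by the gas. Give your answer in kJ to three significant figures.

W ≈ -11.7 kJ

Isobaric: W = P ΔV.
W = (564 kPa)(15.9 − 36.7 L) = (564)(-20.8) = -11731 J.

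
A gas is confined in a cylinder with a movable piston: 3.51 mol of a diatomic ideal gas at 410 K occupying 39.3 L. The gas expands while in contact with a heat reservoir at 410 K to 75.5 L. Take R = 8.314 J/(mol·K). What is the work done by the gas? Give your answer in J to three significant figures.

Isothermal: W = nRT ln(V₂/V₁).
W = (3.51)(8.314)(410) × ln(75.5/39.3)
  = 11965 × 0.6529
W_by_gas = 7812 J.

W ≈ 7810 J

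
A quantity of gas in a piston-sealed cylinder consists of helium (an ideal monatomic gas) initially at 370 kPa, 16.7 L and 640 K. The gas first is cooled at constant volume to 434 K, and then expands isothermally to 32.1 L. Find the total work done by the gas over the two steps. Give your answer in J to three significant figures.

Step 1 (isochoric): W = 0 (constant volume).
After step 1: P = 250.9 kPa (V unchanged).
Step 2 (isothermal): W = P₁V₁ ln(V₂/V₁) = (4190) ln(32.1/16.7) = 2738 J.
W_total = 0 + 2738 = 2738 J.

W_total ≈ 2740 J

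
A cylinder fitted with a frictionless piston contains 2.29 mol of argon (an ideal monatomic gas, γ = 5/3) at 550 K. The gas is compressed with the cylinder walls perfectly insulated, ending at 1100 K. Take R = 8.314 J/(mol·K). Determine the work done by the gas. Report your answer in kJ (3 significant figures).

Adiabatic ⇒ Q = 0, so W_by = −ΔU = nCᵥ(T₁ − T₂).
Cᵥ = 3R/2 = 12.47 J/(mol·K).
W = (2.29)(12.47)(550 − 1100) = -15707 J.

W ≈ -15.7 kJ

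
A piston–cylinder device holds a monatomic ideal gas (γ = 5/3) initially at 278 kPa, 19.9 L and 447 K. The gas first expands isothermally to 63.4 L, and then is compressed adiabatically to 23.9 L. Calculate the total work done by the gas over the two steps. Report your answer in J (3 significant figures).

W_total ≈ -1190 J

Step 1 (isothermal): W = P₁V₁ ln(V₂/V₁) = (5532) ln(63.4/19.9) = 6410 J.
After step 1: P = 87.26 kPa, V = 63.4 L, T = 447 K.
Step 2 (adiabatic): W = (P₁V₁ − P₂V₂)/(γ−1) = (5532 − 10601)/0.667 = -7604 J.
W_total = 6410 − 7604 = -1193 J.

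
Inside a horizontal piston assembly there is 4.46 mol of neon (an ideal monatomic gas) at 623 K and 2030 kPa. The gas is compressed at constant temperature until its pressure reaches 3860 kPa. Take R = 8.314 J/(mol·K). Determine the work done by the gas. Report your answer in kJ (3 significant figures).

Isothermal process: W = nRT ln(V₂/V₁) = nRT ln(P₁/P₂).
W = (4.46)(8.314)(623) × ln(2030/3860)
  = 23101 × ln(0.5259) = 23101 × -0.6426
W_by_gas = -14846 J.

W ≈ -14.8 kJ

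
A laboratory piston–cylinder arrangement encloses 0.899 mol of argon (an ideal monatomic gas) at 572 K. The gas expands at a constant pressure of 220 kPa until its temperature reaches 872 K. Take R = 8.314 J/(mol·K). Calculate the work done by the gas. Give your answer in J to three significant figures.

W ≈ 2240 J

Isobaric: W = P ΔV = nR ΔT.
W = (0.899)(8.314)(872 − 572) = 2242 J.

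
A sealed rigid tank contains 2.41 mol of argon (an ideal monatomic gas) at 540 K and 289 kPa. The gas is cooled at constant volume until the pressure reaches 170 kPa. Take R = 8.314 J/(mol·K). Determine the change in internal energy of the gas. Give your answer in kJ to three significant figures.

ΔU ≈ -6.68 kJ

Constant volume ⇒ W = 0, so Q = ΔU = nCᵥΔT with Cᵥ = 3R/2 = 12.47 J/(mol·K).
At constant V, T₂/T₁ = P₂/P₁ ⇒ ΔT = T₁(P₂/P₁ − 1) = 540·(170/289 − 1) = -222.4 K.
ΔU = (2.41)(12.47)(-222.4) = -6683 J.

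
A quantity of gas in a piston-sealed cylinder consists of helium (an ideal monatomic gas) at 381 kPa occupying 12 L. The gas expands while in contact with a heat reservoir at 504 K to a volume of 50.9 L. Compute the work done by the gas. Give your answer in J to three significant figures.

Isothermal: W = nRT ln(V₂/V₁) = P₁V₁ ln(V₂/V₁).
P₁V₁ = (381 kPa)(12 L) = 4572 J.
W = 4572 × ln(50.9/12) = 4572 × 1.445
W_by_gas = 6606 J.

W ≈ 6610 J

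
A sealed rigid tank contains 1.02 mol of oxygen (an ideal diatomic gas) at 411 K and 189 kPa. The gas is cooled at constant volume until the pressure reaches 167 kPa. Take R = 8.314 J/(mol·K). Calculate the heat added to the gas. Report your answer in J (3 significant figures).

Constant volume ⇒ W = 0, so Q = ΔU = nCᵥΔT with Cᵥ = 5R/2 = 20.79 J/(mol·K).
At constant V, T₂/T₁ = P₂/P₁ ⇒ ΔT = T₁(P₂/P₁ − 1) = 411·(167/189 − 1) = -47.84 K.
ΔU = (1.02)(20.79)(-47.84) = -1014 J.

Q ≈ -1010 J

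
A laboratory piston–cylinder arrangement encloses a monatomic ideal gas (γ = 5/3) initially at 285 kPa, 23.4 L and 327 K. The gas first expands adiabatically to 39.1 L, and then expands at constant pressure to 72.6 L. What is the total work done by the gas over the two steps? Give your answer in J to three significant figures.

W_total ≈ 6960 J

Step 1 (adiabatic): W = (P₁V₁ − P₂V₂)/(γ−1) = (6669 − 4736)/0.667 = 2899 J.
After step 1: P = 121.1 kPa, V = 39.1 L, T = 232.2 K.
Step 2 (isobaric): W = PΔV = (121.1 kPa)(72.6 − 39.1 L) = 4058 J.
W_total = 2899 + 4058 = 6957 J.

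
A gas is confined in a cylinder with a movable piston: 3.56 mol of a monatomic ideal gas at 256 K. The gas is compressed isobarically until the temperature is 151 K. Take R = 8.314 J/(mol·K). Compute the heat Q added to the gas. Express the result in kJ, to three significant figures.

Q ≈ -7.77 kJ

Isobaric: W = nRΔT = (3.56)(8.314)(-105) = -3108 J.
ΔU = nCᵥΔT with Cᵥ = 3R/2: ΔU = (3.56)(12.47)(-105) = -4662 J.
Q = ΔU + W = -4662 − 3108 = -7769 J.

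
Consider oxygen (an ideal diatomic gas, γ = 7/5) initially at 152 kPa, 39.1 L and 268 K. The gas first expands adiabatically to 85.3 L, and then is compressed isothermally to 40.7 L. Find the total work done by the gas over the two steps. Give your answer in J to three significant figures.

Step 1 (adiabatic): W = (P₁V₁ − P₂V₂)/(γ−1) = (5943 − 4350)/0.4 = 3982 J.
After step 1: P = 51 kPa, V = 85.3 L, T = 196.2 K.
Step 2 (isothermal): W = P₁V₁ ln(V₂/V₁) = (4350) ln(40.7/85.3) = -3219 J.
W_total = 3982 − 3219 = 763.5 J.

W_total ≈ 764 J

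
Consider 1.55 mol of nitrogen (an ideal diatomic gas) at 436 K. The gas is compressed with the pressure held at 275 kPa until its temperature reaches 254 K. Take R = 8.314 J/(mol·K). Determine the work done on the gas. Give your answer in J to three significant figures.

W ≈ 2350 J

Isobaric: W = P ΔV = nR ΔT.
W = (1.55)(8.314)(254 − 436) = -2345 J.
Work on gas = −W_by = 2345 J.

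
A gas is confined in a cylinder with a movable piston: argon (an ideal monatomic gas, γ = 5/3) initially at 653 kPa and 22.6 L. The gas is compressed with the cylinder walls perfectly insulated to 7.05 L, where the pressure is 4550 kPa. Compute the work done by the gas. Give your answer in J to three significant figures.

W ≈ -26000 J

Adiabatic: W = (P₁V₁ − P₂V₂)/(γ − 1) with γ = 5/3.
P₁V₁ = 14758 J, P₂V₂ = 32078 J.
W = (14758 − 32078) / 0.6667 = -25980 J.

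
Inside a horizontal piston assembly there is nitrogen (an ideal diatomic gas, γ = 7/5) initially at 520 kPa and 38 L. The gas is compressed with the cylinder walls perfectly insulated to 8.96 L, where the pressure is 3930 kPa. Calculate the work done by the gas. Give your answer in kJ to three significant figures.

W ≈ -38.6 kJ

Adiabatic: W = (P₁V₁ − P₂V₂)/(γ − 1) with γ = 7/5.
P₁V₁ = 19760 J, P₂V₂ = 35213 J.
W = (19760 − 35213) / 0.4 = -38632 J.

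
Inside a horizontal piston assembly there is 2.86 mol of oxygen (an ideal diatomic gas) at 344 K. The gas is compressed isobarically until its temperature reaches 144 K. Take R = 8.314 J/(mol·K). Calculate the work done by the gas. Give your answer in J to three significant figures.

Isobaric: W = P ΔV = nR ΔT.
W = (2.86)(8.314)(144 − 344) = -4756 J.

W ≈ -4760 J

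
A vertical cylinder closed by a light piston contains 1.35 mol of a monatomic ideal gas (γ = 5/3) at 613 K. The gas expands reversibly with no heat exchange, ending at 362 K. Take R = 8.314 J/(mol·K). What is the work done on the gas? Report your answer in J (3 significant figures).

W ≈ -4230 J

Adiabatic ⇒ Q = 0, so W_by = −ΔU = nCᵥ(T₁ − T₂).
Cᵥ = 3R/2 = 12.47 J/(mol·K).
W = (1.35)(12.47)(613 − 362) = 4226 J.
Work on gas = −W_by = -4226 J.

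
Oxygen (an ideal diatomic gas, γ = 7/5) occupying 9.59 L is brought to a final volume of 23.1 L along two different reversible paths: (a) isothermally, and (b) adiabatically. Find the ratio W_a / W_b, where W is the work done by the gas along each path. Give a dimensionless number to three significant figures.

Path (a) isothermal: W = P₁V₁ ln(V₂/V₁) → W_a/(P₁V₁) = 0.8791.
Path (b) adiabatic: W = P₁V₁(1 − (V₁/V₂)^(γ−1))/(γ−1) → W_b/(P₁V₁) = 0.7412.
W_a / W_b = 0.8791 / 0.7412 = 1.186.

W_a / W_b ≈ 1.19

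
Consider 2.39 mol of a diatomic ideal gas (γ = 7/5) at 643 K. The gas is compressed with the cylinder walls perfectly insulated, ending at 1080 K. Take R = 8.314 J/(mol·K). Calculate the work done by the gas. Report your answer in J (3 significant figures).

Adiabatic ⇒ Q = 0, so W_by = −ΔU = nCᵥ(T₁ − T₂).
Cᵥ = 5R/2 = 20.79 J/(mol·K).
W = (2.39)(20.79)(643 − 1080) = -21708 J.

W ≈ -21700 J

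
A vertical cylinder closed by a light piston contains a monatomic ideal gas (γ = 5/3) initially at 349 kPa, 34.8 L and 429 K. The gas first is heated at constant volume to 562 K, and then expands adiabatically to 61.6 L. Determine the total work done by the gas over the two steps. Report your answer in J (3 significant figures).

W_total ≈ 7560 J

Step 1 (isochoric): W = 0 (constant volume).
After step 1: P = 457.2 kPa (V unchanged).
Step 2 (adiabatic): W = (P₁V₁ − P₂V₂)/(γ−1) = (15910 − 10873)/0.667 = 7556 J.
W_total = 0 + 7556 = 7556 J.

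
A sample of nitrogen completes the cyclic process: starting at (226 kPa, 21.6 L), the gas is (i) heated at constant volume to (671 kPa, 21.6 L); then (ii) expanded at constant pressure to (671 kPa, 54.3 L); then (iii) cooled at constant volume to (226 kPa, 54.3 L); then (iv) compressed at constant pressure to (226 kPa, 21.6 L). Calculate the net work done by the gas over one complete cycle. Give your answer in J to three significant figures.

Constant-volume legs do no work.
W(ii) = (671)(54.3 − 21.6) = 21942 J; W(iv) = (226)(21.6 − 54.3) = -7390 J.
W_net = 21942 − 7390 = 14551 J (the clockwise enclosed area).

W_net ≈ 14600 J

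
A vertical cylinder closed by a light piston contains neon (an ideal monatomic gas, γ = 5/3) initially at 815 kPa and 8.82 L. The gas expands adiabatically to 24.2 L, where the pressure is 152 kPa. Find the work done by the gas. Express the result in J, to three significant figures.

Adiabatic: W = (P₁V₁ − P₂V₂)/(γ − 1) with γ = 5/3.
P₁V₁ = 7188 J, P₂V₂ = 3678 J.
W = (7188 − 3678) / 0.6667 = 5265 J.

W ≈ 5260 J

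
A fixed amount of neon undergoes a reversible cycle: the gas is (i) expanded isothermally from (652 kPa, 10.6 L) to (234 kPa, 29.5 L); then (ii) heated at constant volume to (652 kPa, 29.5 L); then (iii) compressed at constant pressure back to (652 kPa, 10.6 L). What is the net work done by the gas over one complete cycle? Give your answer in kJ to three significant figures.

Leg (i): W = PᵢVᵢ ln(V_f/Vᵢ) = (6911) ln(29.5/10.6) = 7074 J.
Leg (ii): W = 0.
Leg (iii): W = PΔV = (652)(10.6 − 29.5) = -12323 J.
W_net = 7074 − 12323 = -5249 J.

W_net ≈ -5.25 kJ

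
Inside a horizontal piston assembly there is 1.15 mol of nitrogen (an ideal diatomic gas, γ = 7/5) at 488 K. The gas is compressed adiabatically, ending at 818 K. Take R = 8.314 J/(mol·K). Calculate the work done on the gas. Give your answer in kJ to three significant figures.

Adiabatic ⇒ Q = 0, so W_by = −ΔU = nCᵥ(T₁ − T₂).
Cᵥ = 5R/2 = 20.79 J/(mol·K).
W = (1.15)(20.79)(488 − 818) = -7888 J.
Work on gas = −W_by = 7888 J.

W ≈ 7.89 kJ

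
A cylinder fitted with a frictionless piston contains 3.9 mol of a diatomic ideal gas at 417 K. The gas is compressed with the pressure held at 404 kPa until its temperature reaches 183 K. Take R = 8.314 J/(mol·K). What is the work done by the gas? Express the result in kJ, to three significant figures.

W ≈ -7.59 kJ

Isobaric: W = P ΔV = nR ΔT.
W = (3.9)(8.314)(183 − 417) = -7587 J.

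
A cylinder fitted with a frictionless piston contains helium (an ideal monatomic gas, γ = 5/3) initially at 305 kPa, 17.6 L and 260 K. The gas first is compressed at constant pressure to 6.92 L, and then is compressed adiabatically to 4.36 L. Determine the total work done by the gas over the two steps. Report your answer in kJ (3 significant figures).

W_total ≈ -4.40 kJ

Step 1 (isobaric): W = PΔV = (305 kPa)(6.92 − 17.6 L) = -3257 J.
After step 1: P = 305 kPa, V = 6.92 L, T = 102.2 K.
Step 2 (adiabatic): W = (P₁V₁ − P₂V₂)/(γ−1) = (2111 − 2872)/0.667 = -1142 J.
W_total = -3257 − 1142 = -4399 J.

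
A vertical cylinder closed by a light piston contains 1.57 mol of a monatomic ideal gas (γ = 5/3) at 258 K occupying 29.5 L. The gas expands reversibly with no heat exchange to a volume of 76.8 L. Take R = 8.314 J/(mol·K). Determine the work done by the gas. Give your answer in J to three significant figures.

W ≈ 2380 J

Adiabatic: TV^(γ−1) = const with γ = 5/3.
T₂ = T₁ (V₁/V₂)^(γ−1) = 258 × (29.5/76.8)^0.667 = 258 × 0.5284 = 136.3 K.
W_by = nCᵥ(T₁ − T₂) = (1.57)(12.47)(258 − 136.3) = 2382 J.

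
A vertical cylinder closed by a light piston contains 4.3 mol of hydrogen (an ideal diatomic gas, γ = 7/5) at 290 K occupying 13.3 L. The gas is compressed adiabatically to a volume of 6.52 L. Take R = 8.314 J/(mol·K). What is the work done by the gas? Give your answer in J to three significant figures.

Adiabatic: TV^(γ−1) = const with γ = 7/5.
T₂ = T₁ (V₁/V₂)^(γ−1) = 290 × (13.3/6.52)^0.4 = 290 × 1.33 = 385.7 K.
W_by = nCᵥ(T₁ − T₂) = (4.3)(20.79)(290 − 385.7) = -8552 J.

W ≈ -8550 J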